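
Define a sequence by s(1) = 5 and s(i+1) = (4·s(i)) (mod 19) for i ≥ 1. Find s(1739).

Listing terms: s(1) = 5,  s(2) = 1,  s(3) = 4,  s(4) = 16,  s(5) = 7,  s(6) = 9,  s(7) = 17,  s(8) = 11,  s(9) = 6,  s(10) = 5.
Since s(10) = s(1) = 5, the sequence is periodic with period 9.
(1739 - 1) mod 9 = 1, so s(1739) = s(2) = 1.

1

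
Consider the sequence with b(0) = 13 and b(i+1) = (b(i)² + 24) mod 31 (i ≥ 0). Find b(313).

24

Computing terms: b(0) = 13,  b(1) = 7,  b(2) = 11,  b(3) = 21,  b(4) = 0,  b(5) = 24,  b(6) = 11.
Since b(6) = b(2) = 11, the sequence is eventually periodic: after a pre-period of length 2 it cycles with period 4.
For i ≥ 2, b(i) depends only on (i - 2) mod 4. (313 - 2) mod 4 = 3, so b(313) = b(5) = 24.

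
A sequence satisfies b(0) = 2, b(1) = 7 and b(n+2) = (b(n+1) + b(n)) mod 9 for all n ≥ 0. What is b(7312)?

Computing terms: b(0) = 2, b(1) = 7, b(2) = 0, b(3) = 7, b(4) = 7, b(5) = 5, b(6) = 3, b(7) = 8, b(8) = 2, b(9) = 1, b(10) = 3, b(11) = 4, b(12) = 7, b(13) = 2, b(14) = 0, b(15) = 2, b(16) = 2, b(17) = 4, b(18) = 6, b(19) = 1, b(20) = 7, b(21) = 8, b(22) = 6, b(23) = 5, b(24) = 2, b(25) = 7.
Since (b(24), b(25)) = (b(0), b(1)) = (2, 7) (two consecutive terms determine the rest), the sequence is periodic with period 24.
(7312 - 0) mod 24 = 16, so b(7312) = b(16) = 2.

2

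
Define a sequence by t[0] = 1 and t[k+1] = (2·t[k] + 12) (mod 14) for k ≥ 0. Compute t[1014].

Listing terms: t[0] = 1; t[1] = 0; t[2] = 12; t[3] = 8; t[4] = 0.
Since t[4] = t[1] = 0, the sequence is eventually periodic: after a pre-period of length 1 it cycles with period 3.
For k ≥ 1, t[k] depends only on (k - 1) mod 3. (1014 - 1) mod 3 = 2, so t[1014] = t[3] = 8.

8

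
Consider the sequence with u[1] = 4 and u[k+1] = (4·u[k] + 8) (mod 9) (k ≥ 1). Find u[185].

u[1] = 4, u[2] = 6, u[3] = 5, u[4] = 1, u[5] = 3, u[6] = 2, u[7] = 7, u[8] = 0, u[9] = 8, u[10] = 4.
Since u[10] = u[1] = 4, the sequence is periodic with period 9.
So u[185] = u[1 + ((185-1) mod 9)] = u[5] = 3.

3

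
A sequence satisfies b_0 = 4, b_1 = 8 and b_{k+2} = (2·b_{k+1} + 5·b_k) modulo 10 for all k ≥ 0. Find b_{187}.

2

Computing terms: b_0 = 4, b_1 = 8, b_2 = 6, b_3 = 2, b_4 = 4, b_5 = 8.
Since (b_4, b_5) = (b_0, b_1) = (4, 8) (two consecutive terms determine the rest), the sequence is periodic with period 4.
(187 - 0) mod 4 = 3, so b_{187} = b_3 = 2.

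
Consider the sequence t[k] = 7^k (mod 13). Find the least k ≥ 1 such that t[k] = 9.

t[0] = 1; t[1] = 7; t[2] = 10; t[3] = 5; t[4] = 9; t[5] = 11; t[6] = 12; t[7] = 6; t[8] = 3; t[9] = 8; t[10] = 4; t[11] = 2; t[12] = 1.
The sequence repeats with period 12.
The value 9 first appears (with k ≥ 1) at t[4].

4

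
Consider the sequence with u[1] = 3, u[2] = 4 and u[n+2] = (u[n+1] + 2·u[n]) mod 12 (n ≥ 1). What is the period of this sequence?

6

We have u[1] = 3; u[2] = 4; u[3] = 10; u[4] = 6; u[5] = 2; u[6] = 2; u[7] = 6; u[8] = 10; u[9] = 10; u[10] = 6.
Since (u[9], u[10]) = (u[3], u[4]) = (10, 6) (two consecutive terms determine the rest), the sequence is eventually periodic: after a pre-period of length 2 it cycles with period 6.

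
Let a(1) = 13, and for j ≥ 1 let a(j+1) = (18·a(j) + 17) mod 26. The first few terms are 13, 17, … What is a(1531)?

11

Listing terms: a(1) = 13,  a(2) = 17,  a(3) = 11,  a(4) = 7,  a(5) = 13.
The sequence repeats with period 4.
(1531 - 1) mod 4 = 2, so a(1531) = a(3) = 11.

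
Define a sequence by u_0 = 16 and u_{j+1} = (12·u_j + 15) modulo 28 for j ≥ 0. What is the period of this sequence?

6

u_0 = 16, u_1 = 11, u_2 = 7, u_3 = 15, u_4 = 27, u_5 = 3, u_6 = 23, u_7 = 11.
Since u_7 = u_1 = 11, the sequence is eventually periodic: after a pre-period of length 1 it cycles with period 6.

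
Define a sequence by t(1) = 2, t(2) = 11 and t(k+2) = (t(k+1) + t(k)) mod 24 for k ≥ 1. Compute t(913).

t(1) = 2,  t(2) = 11,  t(3) = 13,  t(4) = 0,  t(5) = 13,  t(6) = 13,  t(7) = 2,  t(8) = 15,  t(9) = 17,  t(10) = 8,  t(11) = 1,  t(12) = 9,  t(13) = 10,  t(14) = 19,  t(15) = 5,  t(16) = 0,  t(17) = 5,  t(18) = 5,  t(19) = 10,  t(20) = 15,  t(21) = 1,  t(22) = 16,  t(23) = 17,  t(24) = 9,  t(25) = 2,  t(26) = 11.
The sequence repeats with period 24.
(913 - 1) mod 24 = 0, so t(913) = t(1) = 2.

2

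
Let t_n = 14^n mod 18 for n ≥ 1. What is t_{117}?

8

t_1 = 14; t_2 = 16; t_3 = 8; t_4 = 4; t_5 = 2; t_6 = 10; t_7 = 14.
The sequence repeats with period 6.
(117 - 1) mod 6 = 2, so t_{117} = t_3 = 8.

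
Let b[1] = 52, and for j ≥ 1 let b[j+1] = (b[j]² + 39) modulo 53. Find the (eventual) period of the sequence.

We have b[1] = 52, b[2] = 40, b[3] = 49, b[4] = 2, b[5] = 43, b[6] = 33, b[7] = 15, b[8] = 52.
Since b[8] = b[1] = 52, the sequence is periodic with period 7.

7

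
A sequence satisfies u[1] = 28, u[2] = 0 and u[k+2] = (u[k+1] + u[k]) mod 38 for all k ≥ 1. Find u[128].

0

Listing terms: u[1] = 28,  u[2] = 0,  u[3] = 28,  u[4] = 28,  u[5] = 18,  u[6] = 8,  u[7] = 26,  u[8] = 34,  u[9] = 22,  u[10] = 18,  u[11] = 2,  u[12] = 20,  u[13] = 22,  u[14] = 4,  u[15] = 26,  u[16] = 30,  u[17] = 18,  u[18] = 10,  u[19] = 28,  u[20] = 0.
Since (u[19], u[20]) = (u[1], u[2]) = (28, 0) (two consecutive terms determine the rest), the sequence is periodic with period 18.
(128 - 1) mod 18 = 1, so u[128] = u[2] = 0.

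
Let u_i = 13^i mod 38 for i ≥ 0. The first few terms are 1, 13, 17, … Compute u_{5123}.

Listing terms: u_0 = 1; u_1 = 13; u_2 = 17; u_3 = 31; u_4 = 23; u_5 = 33; u_6 = 11; u_7 = 29; u_8 = 35; u_9 = 37; u_{10} = 25; u_{11} = 21; u_{12} = 7; u_{13} = 15; u_{14} = 5; u_{15} = 27; u_{16} = 9; u_{17} = 3; u_{18} = 1.
The sequence repeats with period 18.
(5123 - 0) mod 18 = 11, so u_{5123} = u_{11} = 21.

21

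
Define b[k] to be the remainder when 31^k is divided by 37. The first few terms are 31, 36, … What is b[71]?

Computing terms: b[1] = 31, b[2] = 36, b[3] = 6, b[4] = 1, b[5] = 31.
Since b[5] = b[1] = 31, the sequence is periodic with period 4.
(71 - 1) mod 4 = 2, so b[71] = b[3] = 6.

6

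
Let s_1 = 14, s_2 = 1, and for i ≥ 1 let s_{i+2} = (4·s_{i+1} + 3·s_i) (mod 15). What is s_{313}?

4

s_1 = 14,  s_2 = 1,  s_3 = 1,  s_4 = 7,  s_5 = 1,  s_6 = 10,  s_7 = 13,  s_8 = 7,  s_9 = 7,  s_{10} = 4,  s_{11} = 7,  s_{12} = 10,  s_{13} = 1,  s_{14} = 4,  s_{15} = 4,  s_{16} = 13,  s_{17} = 4,  s_{18} = 10,  s_{19} = 7,  s_{20} = 13,  s_{21} = 13,  s_{22} = 1,  s_{23} = 13,  s_{24} = 10,  s_{25} = 4,  s_{26} = 1,  s_{27} = 1.
Since (s_{26}, s_{27}) = (s_2, s_3) = (1, 1) (two consecutive terms determine the rest), the sequence is eventually periodic: after a pre-period of length 1 it cycles with period 24.
For i ≥ 2, s_i depends only on (i - 2) mod 24. (313 - 2) mod 24 = 23, so s_{313} = s_{25} = 4.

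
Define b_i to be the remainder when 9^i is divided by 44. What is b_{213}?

25

We have b_1 = 9; b_2 = 37; b_3 = 25; b_4 = 5; b_5 = 1; b_6 = 9.
Since b_6 = b_1 = 9, the sequence is periodic with period 5.
So b_{213} = b_{1 + ((213-1) mod 5)} = b_3 = 25.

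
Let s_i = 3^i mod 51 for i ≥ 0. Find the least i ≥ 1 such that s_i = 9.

2

Listing terms: s_0 = 1, s_1 = 3, s_2 = 9, s_3 = 27, s_4 = 30, s_5 = 39, s_6 = 15, s_7 = 45, s_8 = 33, s_9 = 48, s_{10} = 42, s_{11} = 24, s_{12} = 21, s_{13} = 12, s_{14} = 36, s_{15} = 6, s_{16} = 18, s_{17} = 3.
Since s_{17} = s_1 = 3, the sequence is eventually periodic: after a pre-period of length 1 it cycles with period 16.
The value 9 first appears (with i ≥ 1) at s_2.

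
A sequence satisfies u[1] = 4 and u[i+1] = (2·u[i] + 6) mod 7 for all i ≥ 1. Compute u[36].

Listing terms: u[1] = 4, u[2] = 0, u[3] = 6, u[4] = 4.
Since u[4] = u[1] = 4, the sequence is periodic with period 3.
(36 - 1) mod 3 = 2, so u[36] = u[3] = 6.

6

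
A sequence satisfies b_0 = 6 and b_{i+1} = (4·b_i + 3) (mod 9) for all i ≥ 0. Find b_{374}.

3

Listing terms: b_0 = 6,  b_1 = 0,  b_2 = 3,  b_3 = 6.
The sequence repeats with period 3.
(374 - 0) mod 3 = 2, so b_{374} = b_2 = 3.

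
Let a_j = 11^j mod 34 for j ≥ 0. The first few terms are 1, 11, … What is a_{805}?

27

We have a_0 = 1,  a_1 = 11,  a_2 = 19,  a_3 = 5,  a_4 = 21,  a_5 = 27,  a_6 = 25,  a_7 = 3,  a_8 = 33,  a_9 = 23,  a_{10} = 15,  a_{11} = 29,  a_{12} = 13,  a_{13} = 7,  a_{14} = 9,  a_{15} = 31,  a_{16} = 1.
The sequence repeats with period 16.
So a_{805} = a_{0 + ((805-0) mod 16)} = a_5 = 27.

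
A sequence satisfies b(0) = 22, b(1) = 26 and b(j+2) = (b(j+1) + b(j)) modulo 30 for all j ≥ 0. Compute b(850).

18

We have b(0) = 22; b(1) = 26; b(2) = 18; b(3) = 14; b(4) = 2; b(5) = 16; b(6) = 18; b(7) = 4; b(8) = 22; b(9) = 26.
Since (b(8), b(9)) = (b(0), b(1)) = (22, 26) (two consecutive terms determine the rest), the sequence is periodic with period 8.
(850 - 0) mod 8 = 2, so b(850) = b(2) = 18.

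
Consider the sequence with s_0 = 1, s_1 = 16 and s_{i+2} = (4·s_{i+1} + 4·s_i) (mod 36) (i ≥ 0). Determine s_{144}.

Listing terms: s_0 = 1, s_1 = 16, s_2 = 32, s_3 = 12, s_4 = 32, s_5 = 32, s_6 = 4, s_7 = 0, s_8 = 16, s_9 = 28, s_{10} = 32, s_{11} = 24, s_{12} = 8, s_{13} = 20, s_{14} = 4, s_{15} = 24, s_{16} = 4, s_{17} = 4, s_{18} = 32, s_{19} = 0, s_{20} = 20, s_{21} = 8, s_{22} = 4, s_{23} = 12, s_{24} = 28, s_{25} = 16, s_{26} = 32.
Since (s_{25}, s_{26}) = (s_1, s_2) = (16, 32) (two consecutive terms determine the rest), the sequence is eventually periodic: after a pre-period of length 1 it cycles with period 24.
For i ≥ 1, s_i depends only on (i - 1) mod 24. (144 - 1) mod 24 = 23, so s_{144} = s_{24} = 28.

28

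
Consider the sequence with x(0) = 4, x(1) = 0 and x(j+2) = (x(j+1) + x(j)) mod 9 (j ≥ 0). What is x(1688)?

We have x(0) = 4,  x(1) = 0,  x(2) = 4,  x(3) = 4,  x(4) = 8,  x(5) = 3,  x(6) = 2,  x(7) = 5,  x(8) = 7,  x(9) = 3,  x(10) = 1,  x(11) = 4,  x(12) = 5,  x(13) = 0,  x(14) = 5,  x(15) = 5,  x(16) = 1,  x(17) = 6,  x(18) = 7,  x(19) = 4,  x(20) = 2,  x(21) = 6,  x(22) = 8,  x(23) = 5,  x(24) = 4,  x(25) = 0.
The sequence repeats with period 24.
(1688 - 0) mod 24 = 8, so x(1688) = x(8) = 7.

7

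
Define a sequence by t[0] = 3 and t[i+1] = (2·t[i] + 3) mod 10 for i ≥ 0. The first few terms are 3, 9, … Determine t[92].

3

Computing terms: t[0] = 3; t[1] = 9; t[2] = 1; t[3] = 5; t[4] = 3.
Since t[4] = t[0] = 3, the sequence is periodic with period 4.
So t[92] = t[0 + ((92-0) mod 4)] = t[0] = 3.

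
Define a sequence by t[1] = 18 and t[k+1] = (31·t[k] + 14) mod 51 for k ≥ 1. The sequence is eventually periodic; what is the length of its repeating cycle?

48

t[1] = 18,  t[2] = 11,  t[3] = 49,  t[4] = 3,  t[5] = 5,  t[6] = 16,  t[7] = 0,  t[8] = 14,  t[9] = 40,  t[10] = 30,  t[11] = 26,  t[12] = 4,  t[13] = 36,  t[14] = 8,  t[15] = 7,  t[16] = 27,  t[17] = 35,  t[18] = 28,  t[19] = 15,  t[20] = 20,  t[21] = 22,  t[22] = 33,  t[23] = 17,  t[24] = 31,  t[25] = 6,  t[26] = 47,  t[27] = 43,  t[28] = 21,  t[29] = 2,  t[30] = 25,  t[31] = 24,  t[32] = 44,  t[33] = 1,  t[34] = 45,  t[35] = 32,  t[36] = 37,  t[37] = 39,  t[38] = 50,  t[39] = 34,  t[40] = 48,  t[41] = 23,  t[42] = 13,  t[43] = 9,  t[44] = 38,  t[45] = 19,  t[46] = 42,  t[47] = 41,  t[48] = 10,  t[49] = 18.
Since t[49] = t[1] = 18, the sequence is periodic with period 48.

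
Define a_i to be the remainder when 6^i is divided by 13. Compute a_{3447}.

a_1 = 6,  a_2 = 10,  a_3 = 8,  a_4 = 9,  a_5 = 2,  a_6 = 12,  a_7 = 7,  a_8 = 3,  a_9 = 5,  a_{10} = 4,  a_{11} = 11,  a_{12} = 1,  a_{13} = 6.
The sequence repeats with period 12.
(3447 - 1) mod 12 = 2, so a_{3447} = a_3 = 8.

8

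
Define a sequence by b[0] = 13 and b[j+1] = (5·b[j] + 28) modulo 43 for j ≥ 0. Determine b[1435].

We have b[0] = 13,  b[1] = 7,  b[2] = 20,  b[3] = 42,  b[4] = 23,  b[5] = 14,  b[6] = 12,  b[7] = 2,  b[8] = 38,  b[9] = 3,  b[10] = 0,  b[11] = 28,  b[12] = 39,  b[13] = 8,  b[14] = 25,  b[15] = 24,  b[16] = 19,  b[17] = 37,  b[18] = 41,  b[19] = 18,  b[20] = 32,  b[21] = 16,  b[22] = 22,  b[23] = 9,  b[24] = 30,  b[25] = 6,  b[26] = 15,  b[27] = 17,  b[28] = 27,  b[29] = 34,  b[30] = 26,  b[31] = 29,  b[32] = 1,  b[33] = 33,  b[34] = 21,  b[35] = 4,  b[36] = 5,  b[37] = 10,  b[38] = 35,  b[39] = 31,  b[40] = 11,  b[41] = 40,  b[42] = 13.
Since b[42] = b[0] = 13, the sequence is periodic with period 42.
So b[1435] = b[0 + ((1435-0) mod 42)] = b[7] = 2.

2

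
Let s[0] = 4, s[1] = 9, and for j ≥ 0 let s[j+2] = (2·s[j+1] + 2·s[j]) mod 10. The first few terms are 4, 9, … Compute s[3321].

s[0] = 4,  s[1] = 9,  s[2] = 6,  s[3] = 0,  s[4] = 2,  s[5] = 4,  s[6] = 2,  s[7] = 2,  s[8] = 8,  s[9] = 0,  s[10] = 6,  s[11] = 2,  s[12] = 6,  s[13] = 6,  s[14] = 4,  s[15] = 0,  s[16] = 8,  s[17] = 6,  s[18] = 8,  s[19] = 8,  s[20] = 2,  s[21] = 0,  s[22] = 4,  s[23] = 8,  s[24] = 4,  s[25] = 4,  s[26] = 6,  s[27] = 0.
Since (s[26], s[27]) = (s[2], s[3]) = (6, 0) (two consecutive terms determine the rest), the sequence is eventually periodic: after a pre-period of length 2 it cycles with period 24.
For j ≥ 2, s[j] depends only on (j - 2) mod 24. (3321 - 2) mod 24 = 7, so s[3321] = s[9] = 0.

0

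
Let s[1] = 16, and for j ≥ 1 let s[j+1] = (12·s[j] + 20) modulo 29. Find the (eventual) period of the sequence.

4

s[1] = 16, s[2] = 9, s[3] = 12, s[4] = 19, s[5] = 16.
Since s[5] = s[1] = 16, the sequence is periodic with period 4.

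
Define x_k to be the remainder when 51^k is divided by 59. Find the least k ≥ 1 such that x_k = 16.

11

x_0 = 1, x_1 = 51, x_2 = 5, x_3 = 19, x_4 = 25, x_5 = 36, x_6 = 7, x_7 = 3, x_8 = 35, x_9 = 15, x_{10} = 57, x_{11} = 16, x_{12} = 49, x_{13} = 21, x_{14} = 9, x_{15} = 46, x_{16} = 45, x_{17} = 53, x_{18} = 48, x_{19} = 29, x_{20} = 4, x_{21} = 27, x_{22} = 20, x_{23} = 17, x_{24} = 41, x_{25} = 26, x_{26} = 28, x_{27} = 12, x_{28} = 22, x_{29} = 1.
The sequence repeats with period 29.
The value 16 first appears (with k ≥ 1) at x_{11}.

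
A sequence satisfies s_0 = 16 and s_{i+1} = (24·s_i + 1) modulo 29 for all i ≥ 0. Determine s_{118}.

26

Listing terms: s_0 = 16; s_1 = 8; s_2 = 19; s_3 = 22; s_4 = 7; s_5 = 24; s_6 = 26; s_7 = 16.
The sequence repeats with period 7.
(118 - 0) mod 7 = 6, so s_{118} = s_6 = 26.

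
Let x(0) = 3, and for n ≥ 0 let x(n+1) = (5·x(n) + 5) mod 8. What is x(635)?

2

Listing terms: x(0) = 3; x(1) = 4; x(2) = 1; x(3) = 2; x(4) = 7; x(5) = 0; x(6) = 5; x(7) = 6; x(8) = 3.
Since x(8) = x(0) = 3, the sequence is periodic with period 8.
So x(635) = x(0 + ((635-0) mod 8)) = x(3) = 2.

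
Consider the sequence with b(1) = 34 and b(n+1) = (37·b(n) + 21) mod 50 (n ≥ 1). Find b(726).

29

Listing terms: b(1) = 34,  b(2) = 29,  b(3) = 44,  b(4) = 49,  b(5) = 34.
The sequence repeats with period 4.
So b(726) = b(1 + ((726-1) mod 4)) = b(2) = 29.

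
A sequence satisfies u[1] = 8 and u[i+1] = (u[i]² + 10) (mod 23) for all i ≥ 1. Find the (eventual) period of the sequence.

Computing terms: u[1] = 8, u[2] = 5, u[3] = 12, u[4] = 16, u[5] = 13, u[6] = 18, u[7] = 12.
Since u[7] = u[3] = 12, the sequence is eventually periodic: after a pre-period of length 2 it cycles with period 4.

4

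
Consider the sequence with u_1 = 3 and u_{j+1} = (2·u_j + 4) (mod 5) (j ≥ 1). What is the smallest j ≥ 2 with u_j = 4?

3

Computing terms: u_1 = 3; u_2 = 0; u_3 = 4; u_4 = 2; u_5 = 3.
The sequence repeats with period 4.
The value 4 first appears (with j ≥ 2) at u_3.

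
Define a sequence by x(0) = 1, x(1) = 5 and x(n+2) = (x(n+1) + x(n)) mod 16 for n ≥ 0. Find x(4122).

Computing terms: x(0) = 1,  x(1) = 5,  x(2) = 6,  x(3) = 11,  x(4) = 1,  x(5) = 12,  x(6) = 13,  x(7) = 9,  x(8) = 6,  x(9) = 15,  x(10) = 5,  x(11) = 4,  x(12) = 9,  x(13) = 13,  x(14) = 6,  x(15) = 3,  x(16) = 9,  x(17) = 12,  x(18) = 5,  x(19) = 1,  x(20) = 6,  x(21) = 7,  x(22) = 13,  x(23) = 4,  x(24) = 1,  x(25) = 5.
Since (x(24), x(25)) = (x(0), x(1)) = (1, 5) (two consecutive terms determine the rest), the sequence is periodic with period 24.
So x(4122) = x(0 + ((4122-0) mod 24)) = x(18) = 5.

5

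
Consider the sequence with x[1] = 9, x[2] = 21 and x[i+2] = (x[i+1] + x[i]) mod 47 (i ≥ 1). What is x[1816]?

31

We have x[1] = 9, x[2] = 21, x[3] = 30, x[4] = 4, x[5] = 34, x[6] = 38, x[7] = 25, x[8] = 16, x[9] = 41, x[10] = 10, x[11] = 4, x[12] = 14, x[13] = 18, x[14] = 32, x[15] = 3, x[16] = 35, x[17] = 38, x[18] = 26, x[19] = 17, x[20] = 43, x[21] = 13, x[22] = 9, x[23] = 22, x[24] = 31, x[25] = 6, x[26] = 37, x[27] = 43, x[28] = 33, x[29] = 29, x[30] = 15, x[31] = 44, x[32] = 12, x[33] = 9, x[34] = 21.
The sequence repeats with period 32.
So x[1816] = x[1 + ((1816-1) mod 32)] = x[24] = 31.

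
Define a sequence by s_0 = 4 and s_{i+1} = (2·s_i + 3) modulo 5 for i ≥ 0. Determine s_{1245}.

Computing terms: s_0 = 4; s_1 = 1; s_2 = 0; s_3 = 3; s_4 = 4.
The sequence repeats with period 4.
So s_{1245} = s_{0 + ((1245-0) mod 4)} = s_1 = 1.

1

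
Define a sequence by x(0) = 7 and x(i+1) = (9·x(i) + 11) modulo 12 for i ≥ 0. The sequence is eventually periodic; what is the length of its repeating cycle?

4

We have x(0) = 7,  x(1) = 2,  x(2) = 5,  x(3) = 8,  x(4) = 11,  x(5) = 2.
Since x(5) = x(1) = 2, the sequence is eventually periodic: after a pre-period of length 1 it cycles with period 4.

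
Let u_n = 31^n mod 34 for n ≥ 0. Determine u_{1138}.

9

Computing terms: u_0 = 1; u_1 = 31; u_2 = 9; u_3 = 7; u_4 = 13; u_5 = 29; u_6 = 15; u_7 = 23; u_8 = 33; u_9 = 3; u_{10} = 25; u_{11} = 27; u_{12} = 21; u_{13} = 5; u_{14} = 19; u_{15} = 11; u_{16} = 1.
Since u_{16} = u_0 = 1, the sequence is periodic with period 16.
(1138 - 0) mod 16 = 2, so u_{1138} = u_2 = 9.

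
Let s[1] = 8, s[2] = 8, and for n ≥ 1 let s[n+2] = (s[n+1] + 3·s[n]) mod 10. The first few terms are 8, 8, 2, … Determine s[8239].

We have s[1] = 8; s[2] = 8; s[3] = 2; s[4] = 6; s[5] = 2; s[6] = 0; s[7] = 6; s[8] = 6; s[9] = 4; s[10] = 2; s[11] = 4; s[12] = 0; s[13] = 2; s[14] = 2; s[15] = 8; s[16] = 4; s[17] = 8; s[18] = 0; s[19] = 4; s[20] = 4; s[21] = 6; s[22] = 8; s[23] = 6; s[24] = 0; s[25] = 8; s[26] = 8.
Since (s[25], s[26]) = (s[1], s[2]) = (8, 8) (two consecutive terms determine the rest), the sequence is periodic with period 24.
(8239 - 1) mod 24 = 6, so s[8239] = s[7] = 6.

6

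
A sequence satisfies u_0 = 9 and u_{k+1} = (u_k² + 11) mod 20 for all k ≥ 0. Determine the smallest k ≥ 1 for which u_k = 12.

1

Computing terms: u_0 = 9, u_1 = 12, u_2 = 15, u_3 = 16, u_4 = 7, u_5 = 0, u_6 = 11, u_7 = 12.
Since u_7 = u_1 = 12, the sequence is eventually periodic: after a pre-period of length 1 it cycles with period 6.
The value 12 first appears (with k ≥ 1) at u_1.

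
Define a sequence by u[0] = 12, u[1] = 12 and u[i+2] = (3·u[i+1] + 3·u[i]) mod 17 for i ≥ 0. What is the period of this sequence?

Computing terms: u[0] = 12,  u[1] = 12,  u[2] = 4,  u[3] = 14,  u[4] = 3,  u[5] = 0,  u[6] = 9,  u[7] = 10,  u[8] = 6,  u[9] = 14,  u[10] = 9,  u[11] = 1,  u[12] = 13,  u[13] = 8,  u[14] = 12,  u[15] = 9,  u[16] = 12,  u[17] = 12.
The sequence repeats with period 16.

16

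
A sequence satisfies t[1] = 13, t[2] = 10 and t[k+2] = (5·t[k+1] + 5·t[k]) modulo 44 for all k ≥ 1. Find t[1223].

16

t[1] = 13; t[2] = 10; t[3] = 27; t[4] = 9; t[5] = 4; t[6] = 21; t[7] = 37; t[8] = 26; t[9] = 7; t[10] = 33; t[11] = 24; t[12] = 21; t[13] = 5; t[14] = 42; t[15] = 15; t[16] = 21; t[17] = 4; t[18] = 37; t[19] = 29; t[20] = 22; t[21] = 35; t[22] = 21; t[23] = 16; t[24] = 9; t[25] = 37; t[26] = 10; t[27] = 15; t[28] = 37; t[29] = 40; t[30] = 33; t[31] = 13; t[32] = 10.
Since (t[31], t[32]) = (t[1], t[2]) = (13, 10) (two consecutive terms determine the rest), the sequence is periodic with period 30.
(1223 - 1) mod 30 = 22, so t[1223] = t[23] = 16.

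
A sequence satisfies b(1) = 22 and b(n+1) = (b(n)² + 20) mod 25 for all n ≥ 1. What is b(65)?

b(1) = 22; b(2) = 4; b(3) = 11; b(4) = 16; b(5) = 1; b(6) = 21; b(7) = 11.
Since b(7) = b(3) = 11, the sequence is eventually periodic: after a pre-period of length 2 it cycles with period 4.
For n ≥ 3, b(n) depends only on (n - 3) mod 4. (65 - 3) mod 4 = 2, so b(65) = b(5) = 1.

1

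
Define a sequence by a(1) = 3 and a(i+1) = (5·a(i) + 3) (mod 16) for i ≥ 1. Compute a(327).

Computing terms: a(1) = 3; a(2) = 2; a(3) = 13; a(4) = 4; a(5) = 7; a(6) = 6; a(7) = 1; a(8) = 8; a(9) = 11; a(10) = 10; a(11) = 5; a(12) = 12; a(13) = 15; a(14) = 14; a(15) = 9; a(16) = 0; a(17) = 3.
Since a(17) = a(1) = 3, the sequence is periodic with period 16.
(327 - 1) mod 16 = 6, so a(327) = a(7) = 1.

1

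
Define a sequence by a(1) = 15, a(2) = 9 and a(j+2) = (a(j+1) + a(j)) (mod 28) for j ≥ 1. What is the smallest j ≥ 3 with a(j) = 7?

7

Computing terms: a(1) = 15,  a(2) = 9,  a(3) = 24,  a(4) = 5,  a(5) = 1,  a(6) = 6,  a(7) = 7,  a(8) = 13,  a(9) = 20,  a(10) = 5,  a(11) = 25,  a(12) = 2,  a(13) = 27,  a(14) = 1,  a(15) = 0,  a(16) = 1,  a(17) = 1,  a(18) = 2,  a(19) = 3,  a(20) = 5,  a(21) = 8,  a(22) = 13,  a(23) = 21,  a(24) = 6,  a(25) = 27,  a(26) = 5,  a(27) = 4,  a(28) = 9,  a(29) = 13,  a(30) = 22,  a(31) = 7,  a(32) = 1,  a(33) = 8,  a(34) = 9,  a(35) = 17,  a(36) = 26,  a(37) = 15,  a(38) = 13,  a(39) = 0,  a(40) = 13,  a(41) = 13,  a(42) = 26,  a(43) = 11,  a(44) = 9,  a(45) = 20,  a(46) = 1,  a(47) = 21,  a(48) = 22,  a(49) = 15,  a(50) = 9.
The sequence repeats with period 48.
The value 7 first appears (with j ≥ 3) at a(7).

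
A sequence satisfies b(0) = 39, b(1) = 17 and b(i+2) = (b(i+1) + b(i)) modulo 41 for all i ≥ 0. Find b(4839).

19

We have b(0) = 39,  b(1) = 17,  b(2) = 15,  b(3) = 32,  b(4) = 6,  b(5) = 38,  b(6) = 3,  b(7) = 0,  b(8) = 3,  b(9) = 3,  b(10) = 6,  b(11) = 9,  b(12) = 15,  b(13) = 24,  b(14) = 39,  b(15) = 22,  b(16) = 20,  b(17) = 1,  b(18) = 21,  b(19) = 22,  b(20) = 2,  b(21) = 24,  b(22) = 26,  b(23) = 9,  b(24) = 35,  b(25) = 3,  b(26) = 38,  b(27) = 0,  b(28) = 38,  b(29) = 38,  b(30) = 35,  b(31) = 32,  b(32) = 26,  b(33) = 17,  b(34) = 2,  b(35) = 19,  b(36) = 21,  b(37) = 40,  b(38) = 20,  b(39) = 19,  b(40) = 39,  b(41) = 17.
Since (b(40), b(41)) = (b(0), b(1)) = (39, 17) (two consecutive terms determine the rest), the sequence is periodic with period 40.
So b(4839) = b(0 + ((4839-0) mod 40)) = b(39) = 19.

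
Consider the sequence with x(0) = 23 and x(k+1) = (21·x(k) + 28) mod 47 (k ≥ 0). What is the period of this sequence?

x(0) = 23,  x(1) = 41,  x(2) = 43,  x(3) = 38,  x(4) = 27,  x(5) = 31,  x(6) = 21,  x(7) = 46,  x(8) = 7,  x(9) = 34,  x(10) = 37,  x(11) = 6,  x(12) = 13,  x(13) = 19,  x(14) = 4,  x(15) = 18,  x(16) = 30,  x(17) = 0,  x(18) = 28,  x(19) = 5,  x(20) = 39,  x(21) = 1,  x(22) = 2,  x(23) = 23.
Since x(23) = x(0) = 23, the sequence is periodic with period 23.

23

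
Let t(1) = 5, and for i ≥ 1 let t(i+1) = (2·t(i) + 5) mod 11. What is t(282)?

4

t(1) = 5; t(2) = 4; t(3) = 2; t(4) = 9; t(5) = 1; t(6) = 7; t(7) = 8; t(8) = 10; t(9) = 3; t(10) = 0; t(11) = 5.
The sequence repeats with period 10.
So t(282) = t(1 + ((282-1) mod 10)) = t(2) = 4.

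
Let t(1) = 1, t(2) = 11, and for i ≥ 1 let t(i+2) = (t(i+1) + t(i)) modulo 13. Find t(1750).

We have t(1) = 1, t(2) = 11, t(3) = 12, t(4) = 10, t(5) = 9, t(6) = 6, t(7) = 2, t(8) = 8, t(9) = 10, t(10) = 5, t(11) = 2, t(12) = 7, t(13) = 9, t(14) = 3, t(15) = 12, t(16) = 2, t(17) = 1, t(18) = 3, t(19) = 4, t(20) = 7, t(21) = 11, t(22) = 5, t(23) = 3, t(24) = 8, t(25) = 11, t(26) = 6, t(27) = 4, t(28) = 10, t(29) = 1, t(30) = 11.
Since (t(29), t(30)) = (t(1), t(2)) = (1, 11) (two consecutive terms determine the rest), the sequence is periodic with period 28.
So t(1750) = t(1 + ((1750-1) mod 28)) = t(14) = 3.

3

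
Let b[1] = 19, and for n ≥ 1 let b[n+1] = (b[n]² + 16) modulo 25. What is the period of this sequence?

3

Listing terms: b[1] = 19, b[2] = 2, b[3] = 20, b[4] = 16, b[5] = 22, b[6] = 0, b[7] = 16.
Since b[7] = b[4] = 16, the sequence is eventually periodic: after a pre-period of length 3 it cycles with period 3.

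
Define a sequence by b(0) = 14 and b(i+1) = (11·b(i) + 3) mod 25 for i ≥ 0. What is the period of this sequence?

25

Listing terms: b(0) = 14, b(1) = 7, b(2) = 5, b(3) = 8, b(4) = 16, b(5) = 4, b(6) = 22, b(7) = 20, b(8) = 23, b(9) = 6, b(10) = 19, b(11) = 12, b(12) = 10, b(13) = 13, b(14) = 21, b(15) = 9, b(16) = 2, b(17) = 0, b(18) = 3, b(19) = 11, b(20) = 24, b(21) = 17, b(22) = 15, b(23) = 18, b(24) = 1, b(25) = 14.
The sequence repeats with period 25.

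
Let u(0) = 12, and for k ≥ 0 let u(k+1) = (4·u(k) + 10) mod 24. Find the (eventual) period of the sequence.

3

Listing terms: u(0) = 12; u(1) = 10; u(2) = 2; u(3) = 18; u(4) = 10.
Since u(4) = u(1) = 10, the sequence is eventually periodic: after a pre-period of length 1 it cycles with period 3.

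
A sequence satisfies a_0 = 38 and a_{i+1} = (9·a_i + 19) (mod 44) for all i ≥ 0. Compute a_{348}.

6

Computing terms: a_0 = 38, a_1 = 9, a_2 = 12, a_3 = 39, a_4 = 18, a_5 = 5, a_6 = 20, a_7 = 23, a_8 = 6, a_9 = 29, a_{10} = 16, a_{11} = 31, a_{12} = 34, a_{13} = 17, a_{14} = 40, a_{15} = 27, a_{16} = 42, a_{17} = 1, a_{18} = 28, a_{19} = 7, a_{20} = 38.
The sequence repeats with period 20.
So a_{348} = a_{0 + ((348-0) mod 20)} = a_8 = 6.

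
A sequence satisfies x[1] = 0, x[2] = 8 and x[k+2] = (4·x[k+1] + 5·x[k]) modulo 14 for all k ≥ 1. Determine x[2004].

10

Listing terms: x[1] = 0, x[2] = 8, x[3] = 4, x[4] = 0, x[5] = 6, x[6] = 10, x[7] = 0, x[8] = 8.
The sequence repeats with period 6.
(2004 - 1) mod 6 = 5, so x[2004] = x[6] = 10.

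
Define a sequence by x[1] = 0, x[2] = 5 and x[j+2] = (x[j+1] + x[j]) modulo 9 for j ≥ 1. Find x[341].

6

x[1] = 0,  x[2] = 5,  x[3] = 5,  x[4] = 1,  x[5] = 6,  x[6] = 7,  x[7] = 4,  x[8] = 2,  x[9] = 6,  x[10] = 8,  x[11] = 5,  x[12] = 4,  x[13] = 0,  x[14] = 4,  x[15] = 4,  x[16] = 8,  x[17] = 3,  x[18] = 2,  x[19] = 5,  x[20] = 7,  x[21] = 3,  x[22] = 1,  x[23] = 4,  x[24] = 5,  x[25] = 0,  x[26] = 5.
The sequence repeats with period 24.
So x[341] = x[1 + ((341-1) mod 24)] = x[5] = 6.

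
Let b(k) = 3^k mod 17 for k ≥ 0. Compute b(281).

b(0) = 1; b(1) = 3; b(2) = 9; b(3) = 10; b(4) = 13; b(5) = 5; b(6) = 15; b(7) = 11; b(8) = 16; b(9) = 14; b(10) = 8; b(11) = 7; b(12) = 4; b(13) = 12; b(14) = 2; b(15) = 6; b(16) = 1.
The sequence repeats with period 16.
(281 - 0) mod 16 = 9, so b(281) = b(9) = 14.

14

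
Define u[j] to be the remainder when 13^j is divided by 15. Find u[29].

13

We have u[0] = 1, u[1] = 13, u[2] = 4, u[3] = 7, u[4] = 1.
The sequence repeats with period 4.
(29 - 0) mod 4 = 1, so u[29] = u[1] = 13.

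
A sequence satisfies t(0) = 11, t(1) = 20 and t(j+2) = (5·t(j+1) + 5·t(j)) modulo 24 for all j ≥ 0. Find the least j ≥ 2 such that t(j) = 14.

4

Computing terms: t(0) = 11, t(1) = 20, t(2) = 11, t(3) = 11, t(4) = 14, t(5) = 5, t(6) = 23, t(7) = 20, t(8) = 23, t(9) = 23, t(10) = 14, t(11) = 17, t(12) = 11, t(13) = 20.
Since (t(12), t(13)) = (t(0), t(1)) = (11, 20) (two consecutive terms determine the rest), the sequence is periodic with period 12.
The value 14 first appears (with j ≥ 2) at t(4).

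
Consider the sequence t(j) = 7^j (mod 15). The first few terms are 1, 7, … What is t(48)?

1

Listing terms: t(0) = 1; t(1) = 7; t(2) = 4; t(3) = 13; t(4) = 1.
Since t(4) = t(0) = 1, the sequence is periodic with period 4.
So t(48) = t(0 + ((48-0) mod 4)) = t(0) = 1.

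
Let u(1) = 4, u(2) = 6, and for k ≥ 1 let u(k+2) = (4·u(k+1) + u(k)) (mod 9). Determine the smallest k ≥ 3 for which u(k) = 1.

3

Listing terms: u(1) = 4, u(2) = 6, u(3) = 1, u(4) = 1, u(5) = 5, u(6) = 3, u(7) = 8, u(8) = 8, u(9) = 4, u(10) = 6.
The sequence repeats with period 8.
The value 1 first appears (with k ≥ 3) at u(3).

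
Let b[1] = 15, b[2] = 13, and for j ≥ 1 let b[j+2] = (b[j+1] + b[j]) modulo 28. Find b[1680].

Computing terms: b[1] = 15,  b[2] = 13,  b[3] = 0,  b[4] = 13,  b[5] = 13,  b[6] = 26,  b[7] = 11,  b[8] = 9,  b[9] = 20,  b[10] = 1,  b[11] = 21,  b[12] = 22,  b[13] = 15,  b[14] = 9,  b[15] = 24,  b[16] = 5,  b[17] = 1,  b[18] = 6,  b[19] = 7,  b[20] = 13,  b[21] = 20,  b[22] = 5,  b[23] = 25,  b[24] = 2,  b[25] = 27,  b[26] = 1,  b[27] = 0,  b[28] = 1,  b[29] = 1,  b[30] = 2,  b[31] = 3,  b[32] = 5,  b[33] = 8,  b[34] = 13,  b[35] = 21,  b[36] = 6,  b[37] = 27,  b[38] = 5,  b[39] = 4,  b[40] = 9,  b[41] = 13,  b[42] = 22,  b[43] = 7,  b[44] = 1,  b[45] = 8,  b[46] = 9,  b[47] = 17,  b[48] = 26,  b[49] = 15,  b[50] = 13.
Since (b[49], b[50]) = (b[1], b[2]) = (15, 13) (two consecutive terms determine the rest), the sequence is periodic with period 48.
So b[1680] = b[1 + ((1680-1) mod 48)] = b[48] = 26.

26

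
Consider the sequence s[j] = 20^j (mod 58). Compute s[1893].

Listing terms: s[0] = 1,  s[1] = 20,  s[2] = 52,  s[3] = 54,  s[4] = 36,  s[5] = 24,  s[6] = 16,  s[7] = 30,  s[8] = 20.
Since s[8] = s[1] = 20, the sequence is eventually periodic: after a pre-period of length 1 it cycles with period 7.
For j ≥ 1, s[j] depends only on (j - 1) mod 7. (1893 - 1) mod 7 = 2, so s[1893] = s[3] = 54.

54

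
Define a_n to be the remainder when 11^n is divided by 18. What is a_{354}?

Listing terms: a_0 = 1,  a_1 = 11,  a_2 = 13,  a_3 = 17,  a_4 = 7,  a_5 = 5,  a_6 = 1.
The sequence repeats with period 6.
So a_{354} = a_{0 + ((354-0) mod 6)} = a_0 = 1.

1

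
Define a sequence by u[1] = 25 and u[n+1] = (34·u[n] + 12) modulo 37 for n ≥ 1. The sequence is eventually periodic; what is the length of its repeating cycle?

Computing terms: u[1] = 25, u[2] = 11, u[3] = 16, u[4] = 1, u[5] = 9, u[6] = 22, u[7] = 20, u[8] = 26, u[9] = 8, u[10] = 25.
Since u[10] = u[1] = 25, the sequence is periodic with period 9.

9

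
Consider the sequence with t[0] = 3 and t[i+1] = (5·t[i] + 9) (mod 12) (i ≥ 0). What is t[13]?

0

Listing terms: t[0] = 3, t[1] = 0, t[2] = 9, t[3] = 6, t[4] = 3.
The sequence repeats with period 4.
(13 - 0) mod 4 = 1, so t[13] = t[1] = 0.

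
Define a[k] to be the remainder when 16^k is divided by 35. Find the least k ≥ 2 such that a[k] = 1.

Listing terms: a[1] = 16; a[2] = 11; a[3] = 1; a[4] = 16.
Since a[4] = a[1] = 16, the sequence is periodic with period 3.
The value 1 first appears (with k ≥ 2) at a[3].

3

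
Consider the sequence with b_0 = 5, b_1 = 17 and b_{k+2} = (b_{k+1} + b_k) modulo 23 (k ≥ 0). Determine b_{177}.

Listing terms: b_0 = 5, b_1 = 17, b_2 = 22, b_3 = 16, b_4 = 15, b_5 = 8, b_6 = 0, b_7 = 8, b_8 = 8, b_9 = 16, b_{10} = 1, b_{11} = 17, b_{12} = 18, b_{13} = 12, b_{14} = 7, b_{15} = 19, b_{16} = 3, b_{17} = 22, b_{18} = 2, b_{19} = 1, b_{20} = 3, b_{21} = 4, b_{22} = 7, b_{23} = 11, b_{24} = 18, b_{25} = 6, b_{26} = 1, b_{27} = 7, b_{28} = 8, b_{29} = 15, b_{30} = 0, b_{31} = 15, b_{32} = 15, b_{33} = 7, b_{34} = 22, b_{35} = 6, b_{36} = 5, b_{37} = 11, b_{38} = 16, b_{39} = 4, b_{40} = 20, b_{41} = 1, b_{42} = 21, b_{43} = 22, b_{44} = 20, b_{45} = 19, b_{46} = 16, b_{47} = 12, b_{48} = 5, b_{49} = 17.
The sequence repeats with period 48.
(177 - 0) mod 48 = 33, so b_{177} = b_{33} = 7.

7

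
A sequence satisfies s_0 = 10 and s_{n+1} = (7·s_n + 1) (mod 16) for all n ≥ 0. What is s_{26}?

2

We have s_0 = 10; s_1 = 7; s_2 = 2; s_3 = 15; s_4 = 10.
Since s_4 = s_0 = 10, the sequence is periodic with period 4.
So s_{26} = s_{0 + ((26-0) mod 4)} = s_2 = 2.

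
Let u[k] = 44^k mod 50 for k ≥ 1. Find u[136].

6

u[1] = 44,  u[2] = 36,  u[3] = 34,  u[4] = 46,  u[5] = 24,  u[6] = 6,  u[7] = 14,  u[8] = 16,  u[9] = 4,  u[10] = 26,  u[11] = 44.
Since u[11] = u[1] = 44, the sequence is periodic with period 10.
So u[136] = u[1 + ((136-1) mod 10)] = u[6] = 6.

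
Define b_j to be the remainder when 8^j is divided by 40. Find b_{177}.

8

b_0 = 1; b_1 = 8; b_2 = 24; b_3 = 32; b_4 = 16; b_5 = 8.
Since b_5 = b_1 = 8, the sequence is eventually periodic: after a pre-period of length 1 it cycles with period 4.
For j ≥ 1, b_j depends only on (j - 1) mod 4. (177 - 1) mod 4 = 0, so b_{177} = b_1 = 8.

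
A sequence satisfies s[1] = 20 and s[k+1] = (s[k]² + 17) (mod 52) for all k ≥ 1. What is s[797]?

26

s[1] = 20,  s[2] = 1,  s[3] = 18,  s[4] = 29,  s[5] = 26,  s[6] = 17,  s[7] = 46,  s[8] = 1.
Since s[8] = s[2] = 1, the sequence is eventually periodic: after a pre-period of length 1 it cycles with period 6.
For k ≥ 2, s[k] depends only on (k - 2) mod 6. (797 - 2) mod 6 = 3, so s[797] = s[5] = 26.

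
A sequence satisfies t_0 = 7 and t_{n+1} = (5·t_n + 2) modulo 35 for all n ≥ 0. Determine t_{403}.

We have t_0 = 7, t_1 = 2, t_2 = 12, t_3 = 27, t_4 = 32, t_5 = 22, t_6 = 7.
Since t_6 = t_0 = 7, the sequence is periodic with period 6.
(403 - 0) mod 6 = 1, so t_{403} = t_1 = 2.

2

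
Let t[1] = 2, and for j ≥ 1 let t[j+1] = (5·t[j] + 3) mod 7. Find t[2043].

5

Listing terms: t[1] = 2, t[2] = 6, t[3] = 5, t[4] = 0, t[5] = 3, t[6] = 4, t[7] = 2.
The sequence repeats with period 6.
So t[2043] = t[1 + ((2043-1) mod 6)] = t[3] = 5.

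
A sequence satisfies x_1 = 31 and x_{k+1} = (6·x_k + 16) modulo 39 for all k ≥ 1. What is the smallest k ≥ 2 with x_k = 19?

3

We have x_1 = 31; x_2 = 7; x_3 = 19; x_4 = 13; x_5 = 16; x_6 = 34; x_7 = 25; x_8 = 10; x_9 = 37; x_{10} = 4; x_{11} = 1; x_{12} = 22; x_{13} = 31.
The sequence repeats with period 12.
The value 19 first appears (with k ≥ 2) at x_3.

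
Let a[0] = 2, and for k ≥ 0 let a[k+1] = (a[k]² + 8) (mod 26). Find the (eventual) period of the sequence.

Listing terms: a[0] = 2,  a[1] = 12,  a[2] = 22,  a[3] = 24,  a[4] = 12.
Since a[4] = a[1] = 12, the sequence is eventually periodic: after a pre-period of length 1 it cycles with period 3.

3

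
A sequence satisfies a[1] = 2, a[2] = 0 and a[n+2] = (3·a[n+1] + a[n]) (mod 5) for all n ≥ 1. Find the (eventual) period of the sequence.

Listing terms: a[1] = 2; a[2] = 0; a[3] = 2; a[4] = 1; a[5] = 0; a[6] = 1; a[7] = 3; a[8] = 0; a[9] = 3; a[10] = 4; a[11] = 0; a[12] = 4; a[13] = 2; a[14] = 0.
Since (a[13], a[14]) = (a[1], a[2]) = (2, 0) (two consecutive terms determine the rest), the sequence is periodic with period 12.

12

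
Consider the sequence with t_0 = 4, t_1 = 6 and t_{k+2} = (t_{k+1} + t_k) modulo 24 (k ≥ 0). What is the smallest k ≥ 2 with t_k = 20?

We have t_0 = 4,  t_1 = 6,  t_2 = 10,  t_3 = 16,  t_4 = 2,  t_5 = 18,  t_6 = 20,  t_7 = 14,  t_8 = 10,  t_9 = 0,  t_{10} = 10,  t_{11} = 10,  t_{12} = 20,  t_{13} = 6,  t_{14} = 2,  t_{15} = 8,  t_{16} = 10,  t_{17} = 18,  t_{18} = 4,  t_{19} = 22,  t_{20} = 2,  t_{21} = 0,  t_{22} = 2,  t_{23} = 2,  t_{24} = 4,  t_{25} = 6.
Since (t_{24}, t_{25}) = (t_0, t_1) = (4, 6) (two consecutive terms determine the rest), the sequence is periodic with period 24.
The value 20 first appears (with k ≥ 2) at t_6.

6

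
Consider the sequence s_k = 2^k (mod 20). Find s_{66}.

We have s_0 = 1, s_1 = 2, s_2 = 4, s_3 = 8, s_4 = 16, s_5 = 12, s_6 = 4.
Since s_6 = s_2 = 4, the sequence is eventually periodic: after a pre-period of length 2 it cycles with period 4.
For k ≥ 2, s_k depends only on (k - 2) mod 4. (66 - 2) mod 4 = 0, so s_{66} = s_2 = 4.

4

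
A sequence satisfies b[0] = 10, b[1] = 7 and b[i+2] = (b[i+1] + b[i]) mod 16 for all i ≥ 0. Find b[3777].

Listing terms: b[0] = 10,  b[1] = 7,  b[2] = 1,  b[3] = 8,  b[4] = 9,  b[5] = 1,  b[6] = 10,  b[7] = 11,  b[8] = 5,  b[9] = 0,  b[10] = 5,  b[11] = 5,  b[12] = 10,  b[13] = 15,  b[14] = 9,  b[15] = 8,  b[16] = 1,  b[17] = 9,  b[18] = 10,  b[19] = 3,  b[20] = 13,  b[21] = 0,  b[22] = 13,  b[23] = 13,  b[24] = 10,  b[25] = 7.
The sequence repeats with period 24.
So b[3777] = b[0 + ((3777-0) mod 24)] = b[9] = 0.

0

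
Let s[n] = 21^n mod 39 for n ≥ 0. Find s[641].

Computing terms: s[0] = 1; s[1] = 21; s[2] = 12; s[3] = 18; s[4] = 27; s[5] = 21.
Since s[5] = s[1] = 21, the sequence is eventually periodic: after a pre-period of length 1 it cycles with period 4.
For n ≥ 1, s[n] depends only on (n - 1) mod 4. (641 - 1) mod 4 = 0, so s[641] = s[1] = 21.

21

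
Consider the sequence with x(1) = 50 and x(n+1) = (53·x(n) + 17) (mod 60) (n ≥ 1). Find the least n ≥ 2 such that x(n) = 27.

2

Listing terms: x(1) = 50, x(2) = 27, x(3) = 8, x(4) = 21, x(5) = 50.
The sequence repeats with period 4.
The value 27 first appears (with n ≥ 2) at x(2).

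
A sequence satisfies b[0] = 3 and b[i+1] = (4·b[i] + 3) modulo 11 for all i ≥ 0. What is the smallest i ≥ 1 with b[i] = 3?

b[0] = 3,  b[1] = 4,  b[2] = 8,  b[3] = 2,  b[4] = 0,  b[5] = 3.
The sequence repeats with period 5.
The value 3 next appears (with i ≥ 1) at b[5].

5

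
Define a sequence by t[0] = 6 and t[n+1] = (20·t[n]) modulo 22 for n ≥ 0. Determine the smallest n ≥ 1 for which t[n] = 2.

2

t[0] = 6, t[1] = 10, t[2] = 2, t[3] = 18, t[4] = 8, t[5] = 6.
Since t[5] = t[0] = 6, the sequence is periodic with period 5.
The value 2 first appears (with n ≥ 1) at t[2].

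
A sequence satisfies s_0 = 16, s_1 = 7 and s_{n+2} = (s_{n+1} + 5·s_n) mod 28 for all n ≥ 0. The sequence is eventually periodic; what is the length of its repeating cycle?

Listing terms: s_0 = 16,  s_1 = 7,  s_2 = 3,  s_3 = 10,  s_4 = 25,  s_5 = 19,  s_6 = 4,  s_7 = 15,  s_8 = 7,  s_9 = 26,  s_{10} = 5,  s_{11} = 23,  s_{12} = 20,  s_{13} = 23,  s_{14} = 11,  s_{15} = 14,  s_{16} = 13,  s_{17} = 27,  s_{18} = 8,  s_{19} = 3,  s_{20} = 15,  s_{21} = 2,  s_{22} = 21,  s_{23} = 3,  s_{24} = 24,  s_{25} = 11,  s_{26} = 19,  s_{27} = 18,  s_{28} = 1,  s_{29} = 7,  s_{30} = 12,  s_{31} = 19,  s_{32} = 23,  s_{33} = 6,  s_{34} = 9,  s_{35} = 11,  s_{36} = 0,  s_{37} = 27,  s_{38} = 27,  s_{39} = 22,  s_{40} = 17,  s_{41} = 15,  s_{42} = 16,  s_{43} = 7.
The sequence repeats with period 42.

42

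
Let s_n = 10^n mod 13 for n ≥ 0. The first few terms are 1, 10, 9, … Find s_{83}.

4

We have s_0 = 1, s_1 = 10, s_2 = 9, s_3 = 12, s_4 = 3, s_5 = 4, s_6 = 1.
The sequence repeats with period 6.
(83 - 0) mod 6 = 5, so s_{83} = s_5 = 4.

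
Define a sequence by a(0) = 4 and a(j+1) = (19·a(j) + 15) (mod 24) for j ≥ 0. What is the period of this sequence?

We have a(0) = 4,  a(1) = 19,  a(2) = 16,  a(3) = 7,  a(4) = 4.
Since a(4) = a(0) = 4, the sequence is periodic with period 4.

4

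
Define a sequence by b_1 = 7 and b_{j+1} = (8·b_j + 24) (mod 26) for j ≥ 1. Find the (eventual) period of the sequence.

Listing terms: b_1 = 7,  b_2 = 2,  b_3 = 14,  b_4 = 6,  b_5 = 20,  b_6 = 2.
Since b_6 = b_2 = 2, the sequence is eventually periodic: after a pre-period of length 1 it cycles with period 4.

4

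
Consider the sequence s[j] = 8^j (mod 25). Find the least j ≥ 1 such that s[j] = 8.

1

Listing terms: s[0] = 1,  s[1] = 8,  s[2] = 14,  s[3] = 12,  s[4] = 21,  s[5] = 18,  s[6] = 19,  s[7] = 2,  s[8] = 16,  s[9] = 3,  s[10] = 24,  s[11] = 17,  s[12] = 11,  s[13] = 13,  s[14] = 4,  s[15] = 7,  s[16] = 6,  s[17] = 23,  s[18] = 9,  s[19] = 22,  s[20] = 1.
Since s[20] = s[0] = 1, the sequence is periodic with period 20.
The value 8 first appears (with j ≥ 1) at s[1].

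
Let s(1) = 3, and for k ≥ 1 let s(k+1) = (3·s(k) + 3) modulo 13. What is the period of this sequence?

3

Listing terms: s(1) = 3, s(2) = 12, s(3) = 0, s(4) = 3.
The sequence repeats with period 3.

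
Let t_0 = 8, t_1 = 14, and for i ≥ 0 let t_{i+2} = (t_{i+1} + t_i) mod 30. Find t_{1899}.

6

t_0 = 8,  t_1 = 14,  t_2 = 22,  t_3 = 6,  t_4 = 28,  t_5 = 4,  t_6 = 2,  t_7 = 6,  t_8 = 8,  t_9 = 14.
Since (t_8, t_9) = (t_0, t_1) = (8, 14) (two consecutive terms determine the rest), the sequence is periodic with period 8.
So t_{1899} = t_{0 + ((1899-0) mod 8)} = t_3 = 6.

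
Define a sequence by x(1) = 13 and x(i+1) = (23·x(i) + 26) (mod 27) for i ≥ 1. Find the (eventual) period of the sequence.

6

Listing terms: x(1) = 13, x(2) = 1, x(3) = 22, x(4) = 19, x(5) = 4, x(6) = 10, x(7) = 13.
The sequence repeats with period 6.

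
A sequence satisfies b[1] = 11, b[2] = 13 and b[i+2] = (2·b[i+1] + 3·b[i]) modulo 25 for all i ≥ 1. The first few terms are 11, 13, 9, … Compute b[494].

Computing terms: b[1] = 11; b[2] = 13; b[3] = 9; b[4] = 7; b[5] = 16; b[6] = 3; b[7] = 4; b[8] = 17; b[9] = 21; b[10] = 18; b[11] = 24; b[12] = 2; b[13] = 1; b[14] = 8; b[15] = 19; b[16] = 12; b[17] = 6; b[18] = 23; b[19] = 14; b[20] = 22; b[21] = 11; b[22] = 13.
Since (b[21], b[22]) = (b[1], b[2]) = (11, 13) (two consecutive terms determine the rest), the sequence is periodic with period 20.
So b[494] = b[1 + ((494-1) mod 20)] = b[14] = 8.

8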